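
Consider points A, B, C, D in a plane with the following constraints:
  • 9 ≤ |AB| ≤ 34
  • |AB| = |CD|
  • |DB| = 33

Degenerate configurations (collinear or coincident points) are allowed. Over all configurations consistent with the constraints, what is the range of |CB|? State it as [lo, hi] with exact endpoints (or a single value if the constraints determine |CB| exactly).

|CB| ∈ [0, 67]  (≈ [0.0000, 67.0000])

|AB| ∈ [9, 34]
|BD| ∈ {33}
|CD| ∈ [9, 34]
|AD| ∈ [0, 67]
|BC| ∈ [0, 67]
|AC| ∈ [0, 101]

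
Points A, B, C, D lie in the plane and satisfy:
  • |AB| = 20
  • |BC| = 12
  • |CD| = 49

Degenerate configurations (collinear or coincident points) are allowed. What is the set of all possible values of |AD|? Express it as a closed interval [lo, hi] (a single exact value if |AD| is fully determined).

|AD| ∈ [17, 81]  (≈ [17.0000, 81.0000])

|AB| ∈ {20}
|BC| ∈ {12}
|CD| ∈ {49}
|AC| ∈ [8, 32]
|BD| ∈ [37, 61]
|AD| ∈ [17, 81]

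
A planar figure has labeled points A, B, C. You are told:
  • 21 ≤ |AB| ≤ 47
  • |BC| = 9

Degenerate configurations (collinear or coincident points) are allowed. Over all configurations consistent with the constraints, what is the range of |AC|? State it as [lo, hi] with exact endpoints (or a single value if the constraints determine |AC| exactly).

|AB| ∈ [21, 47]
|BC| ∈ {9}
|AC| ∈ [12, 56]

|AC| ∈ [12, 56]  (≈ [12.0000, 56.0000])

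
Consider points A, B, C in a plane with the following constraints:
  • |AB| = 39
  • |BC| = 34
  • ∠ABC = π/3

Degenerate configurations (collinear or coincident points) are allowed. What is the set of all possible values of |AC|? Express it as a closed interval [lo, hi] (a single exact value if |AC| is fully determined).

|AB| ∈ {39}
|BC| ∈ {34}
|AC| ∈ {√(1351)}

|AC| = √(1351)  (≈ 36.7560)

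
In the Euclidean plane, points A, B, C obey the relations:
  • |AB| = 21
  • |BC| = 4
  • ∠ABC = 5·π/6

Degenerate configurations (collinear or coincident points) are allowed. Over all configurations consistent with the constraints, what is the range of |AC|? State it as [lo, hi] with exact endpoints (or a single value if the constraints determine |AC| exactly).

|AC| = √(84·√(3) + 457)  (≈ 24.5457)

|AB| ∈ {21}
|BC| ∈ {4}
|AC| ∈ {√(84·√(3) + 457)}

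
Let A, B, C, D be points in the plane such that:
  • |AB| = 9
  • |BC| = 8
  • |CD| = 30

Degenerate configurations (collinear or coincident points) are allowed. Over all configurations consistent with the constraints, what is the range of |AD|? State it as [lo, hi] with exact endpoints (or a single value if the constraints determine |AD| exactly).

|AB| ∈ {9}
|BC| ∈ {8}
|CD| ∈ {30}
|AC| ∈ [1, 17]
|BD| ∈ [22, 38]
|AD| ∈ [13, 47]

|AD| ∈ [13, 47]  (≈ [13.0000, 47.0000])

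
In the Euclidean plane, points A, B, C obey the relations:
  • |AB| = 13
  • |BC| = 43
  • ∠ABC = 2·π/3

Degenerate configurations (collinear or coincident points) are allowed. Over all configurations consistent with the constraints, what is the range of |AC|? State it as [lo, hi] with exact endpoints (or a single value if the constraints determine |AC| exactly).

|AC| = √(2577)  (≈ 50.7642)

|AB| ∈ {13}
|BC| ∈ {43}
|AC| ∈ {√(2577)}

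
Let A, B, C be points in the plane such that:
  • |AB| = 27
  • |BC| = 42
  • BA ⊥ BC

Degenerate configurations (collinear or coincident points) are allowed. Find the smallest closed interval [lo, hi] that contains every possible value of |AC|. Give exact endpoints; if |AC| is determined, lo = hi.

|AB| ∈ {27}
|BC| ∈ {42}
|AC| ∈ {3·√(277)}

|AC| = 3·√(277)  (≈ 49.9300)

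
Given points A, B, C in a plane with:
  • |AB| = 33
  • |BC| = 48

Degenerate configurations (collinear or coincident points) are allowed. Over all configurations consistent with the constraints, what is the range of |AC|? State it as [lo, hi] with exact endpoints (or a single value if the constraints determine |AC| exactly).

|AB| ∈ {33}
|BC| ∈ {48}
|AC| ∈ [15, 81]

|AC| ∈ [15, 81]  (≈ [15.0000, 81.0000])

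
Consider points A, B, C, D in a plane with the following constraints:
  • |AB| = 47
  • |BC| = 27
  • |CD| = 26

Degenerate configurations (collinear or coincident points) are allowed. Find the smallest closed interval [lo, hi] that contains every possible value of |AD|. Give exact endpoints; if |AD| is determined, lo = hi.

|AB| ∈ {47}
|BC| ∈ {27}
|CD| ∈ {26}
|AC| ∈ [20, 74]
|BD| ∈ [1, 53]
|AD| ∈ [0, 100]

|AD| ∈ [0, 100]  (≈ [0.0000, 100.0000])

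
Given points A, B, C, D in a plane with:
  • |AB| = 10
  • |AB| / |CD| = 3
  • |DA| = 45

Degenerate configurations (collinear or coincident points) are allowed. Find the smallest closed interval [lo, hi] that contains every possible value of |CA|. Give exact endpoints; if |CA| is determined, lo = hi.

|CA| ∈ [125/3, 145/3]  (≈ [41.6667, 48.3333])

|AB| ∈ {10}
|AD| ∈ {45}
|CD| ∈ {10/3}
|BD| ∈ [35, 55]
|AC| ∈ [125/3, 145/3]
|BC| ∈ [95/3, 175/3]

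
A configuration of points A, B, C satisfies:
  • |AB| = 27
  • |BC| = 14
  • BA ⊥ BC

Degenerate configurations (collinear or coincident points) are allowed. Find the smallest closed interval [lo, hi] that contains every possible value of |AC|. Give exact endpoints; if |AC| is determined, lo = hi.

|AC| = 5·√(37)  (≈ 30.4138)

|AB| ∈ {27}
|BC| ∈ {14}
|AC| ∈ {5·√(37)}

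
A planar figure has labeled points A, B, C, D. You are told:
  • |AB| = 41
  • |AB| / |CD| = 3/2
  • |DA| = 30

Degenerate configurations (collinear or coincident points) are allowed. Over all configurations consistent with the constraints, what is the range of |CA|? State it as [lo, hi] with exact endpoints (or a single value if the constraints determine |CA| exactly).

|AB| ∈ {41}
|AD| ∈ {30}
|CD| ∈ {82/3}
|BD| ∈ [11, 71]
|AC| ∈ [8/3, 172/3]
|BC| ∈ [0, 295/3]

|CA| ∈ [8/3, 172/3]  (≈ [2.6667, 57.3333])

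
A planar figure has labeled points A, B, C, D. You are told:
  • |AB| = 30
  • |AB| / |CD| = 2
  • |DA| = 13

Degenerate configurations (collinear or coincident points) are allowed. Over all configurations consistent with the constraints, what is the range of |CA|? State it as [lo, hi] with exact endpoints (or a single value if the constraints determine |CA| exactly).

|AB| ∈ {30}
|AD| ∈ {13}
|CD| ∈ {15}
|BD| ∈ [17, 43]
|AC| ∈ [2, 28]
|BC| ∈ [2, 58]

|CA| ∈ [2, 28]  (≈ [2.0000, 28.0000])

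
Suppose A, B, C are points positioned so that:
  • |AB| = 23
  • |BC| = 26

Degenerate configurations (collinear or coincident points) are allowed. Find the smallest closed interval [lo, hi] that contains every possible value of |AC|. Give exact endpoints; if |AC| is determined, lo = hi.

|AB| ∈ {23}
|BC| ∈ {26}
|AC| ∈ [3, 49]

|AC| ∈ [3, 49]  (≈ [3.0000, 49.0000])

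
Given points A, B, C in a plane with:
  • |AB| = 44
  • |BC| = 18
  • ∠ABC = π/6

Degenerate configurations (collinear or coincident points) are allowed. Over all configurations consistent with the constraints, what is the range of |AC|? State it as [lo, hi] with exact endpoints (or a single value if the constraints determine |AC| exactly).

|AB| ∈ {44}
|BC| ∈ {18}
|AC| ∈ {2·√(565 - 198·√(3))}

|AC| = 2·√(565 - 198·√(3))  (≈ 29.8029)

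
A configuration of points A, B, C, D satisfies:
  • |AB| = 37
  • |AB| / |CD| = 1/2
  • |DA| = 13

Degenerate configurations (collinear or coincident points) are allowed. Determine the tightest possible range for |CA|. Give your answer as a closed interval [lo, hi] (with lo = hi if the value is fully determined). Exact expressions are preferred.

|AB| ∈ {37}
|AD| ∈ {13}
|CD| ∈ {74}
|BD| ∈ [24, 50]
|AC| ∈ [61, 87]
|BC| ∈ [24, 124]

|CA| ∈ [61, 87]  (≈ [61.0000, 87.0000])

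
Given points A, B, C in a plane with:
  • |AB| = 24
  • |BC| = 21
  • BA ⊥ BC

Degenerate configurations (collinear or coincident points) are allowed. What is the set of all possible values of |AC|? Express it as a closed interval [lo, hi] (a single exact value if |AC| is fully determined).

|AB| ∈ {24}
|BC| ∈ {21}
|AC| ∈ {3·√(113)}

|AC| = 3·√(113)  (≈ 31.8904)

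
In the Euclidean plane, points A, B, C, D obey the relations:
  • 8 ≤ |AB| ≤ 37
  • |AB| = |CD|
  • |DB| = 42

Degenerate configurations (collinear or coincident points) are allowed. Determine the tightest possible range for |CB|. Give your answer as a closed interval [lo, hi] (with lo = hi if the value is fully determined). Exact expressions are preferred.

|AB| ∈ [8, 37]
|BD| ∈ {42}
|CD| ∈ [8, 37]
|AD| ∈ [5, 79]
|BC| ∈ [5, 79]
|AC| ∈ [0, 116]

|CB| ∈ [5, 79]  (≈ [5.0000, 79.0000])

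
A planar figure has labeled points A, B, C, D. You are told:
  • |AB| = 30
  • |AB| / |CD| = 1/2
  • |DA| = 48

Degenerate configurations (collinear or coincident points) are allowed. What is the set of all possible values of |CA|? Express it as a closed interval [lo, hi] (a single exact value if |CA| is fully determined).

|CA| ∈ [12, 108]  (≈ [12.0000, 108.0000])

|AB| ∈ {30}
|AD| ∈ {48}
|CD| ∈ {60}
|BD| ∈ [18, 78]
|AC| ∈ [12, 108]
|BC| ∈ [0, 138]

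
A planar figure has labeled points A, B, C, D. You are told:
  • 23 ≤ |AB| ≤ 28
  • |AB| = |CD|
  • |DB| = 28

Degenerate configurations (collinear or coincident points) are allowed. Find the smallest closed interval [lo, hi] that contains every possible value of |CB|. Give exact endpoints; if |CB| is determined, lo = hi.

|AB| ∈ [23, 28]
|BD| ∈ {28}
|CD| ∈ [23, 28]
|AD| ∈ [0, 56]
|BC| ∈ [0, 56]
|AC| ∈ [0, 84]

|CB| ∈ [0, 56]  (≈ [0.0000, 56.0000])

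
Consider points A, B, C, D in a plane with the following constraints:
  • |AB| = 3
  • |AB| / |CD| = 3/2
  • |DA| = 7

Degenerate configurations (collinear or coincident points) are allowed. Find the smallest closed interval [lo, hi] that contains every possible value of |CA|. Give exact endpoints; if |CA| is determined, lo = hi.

|CA| ∈ [5, 9]  (≈ [5.0000, 9.0000])

|AB| ∈ {3}
|AD| ∈ {7}
|CD| ∈ {2}
|BD| ∈ [4, 10]
|AC| ∈ [5, 9]
|BC| ∈ [2, 12]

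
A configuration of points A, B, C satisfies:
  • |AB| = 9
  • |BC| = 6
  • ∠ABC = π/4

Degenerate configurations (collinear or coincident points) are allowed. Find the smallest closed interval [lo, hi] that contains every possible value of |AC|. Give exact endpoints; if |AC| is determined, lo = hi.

|AB| ∈ {9}
|BC| ∈ {6}
|AC| ∈ {3·√(13 - 6·√(2))}

|AC| = 3·√(13 - 6·√(2))  (≈ 6.3744)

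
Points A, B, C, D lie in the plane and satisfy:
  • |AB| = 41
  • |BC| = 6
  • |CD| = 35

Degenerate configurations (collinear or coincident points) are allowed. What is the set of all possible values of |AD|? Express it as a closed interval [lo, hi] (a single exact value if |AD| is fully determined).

|AD| ∈ [0, 82]  (≈ [0.0000, 82.0000])

|AB| ∈ {41}
|BC| ∈ {6}
|CD| ∈ {35}
|AC| ∈ [35, 47]
|BD| ∈ [29, 41]
|AD| ∈ [0, 82]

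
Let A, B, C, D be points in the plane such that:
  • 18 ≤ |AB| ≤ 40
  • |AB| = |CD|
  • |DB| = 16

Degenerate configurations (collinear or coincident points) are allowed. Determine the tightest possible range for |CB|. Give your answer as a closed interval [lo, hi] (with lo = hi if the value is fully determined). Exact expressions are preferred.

|CB| ∈ [2, 56]  (≈ [2.0000, 56.0000])

|AB| ∈ [18, 40]
|BD| ∈ {16}
|CD| ∈ [18, 40]
|AD| ∈ [2, 56]
|BC| ∈ [2, 56]
|AC| ∈ [0, 96]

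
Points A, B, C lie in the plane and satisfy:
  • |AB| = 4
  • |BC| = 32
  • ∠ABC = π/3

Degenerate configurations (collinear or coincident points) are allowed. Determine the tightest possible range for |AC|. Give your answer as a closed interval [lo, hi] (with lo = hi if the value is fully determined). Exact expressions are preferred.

|AB| ∈ {4}
|BC| ∈ {32}
|AC| ∈ {4·√(57)}

|AC| = 4·√(57)  (≈ 30.1993)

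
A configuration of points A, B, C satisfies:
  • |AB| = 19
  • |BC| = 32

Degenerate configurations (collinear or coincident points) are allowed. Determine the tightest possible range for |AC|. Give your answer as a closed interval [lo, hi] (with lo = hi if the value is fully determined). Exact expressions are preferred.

|AC| ∈ [13, 51]  (≈ [13.0000, 51.0000])

|AB| ∈ {19}
|BC| ∈ {32}
|AC| ∈ [13, 51]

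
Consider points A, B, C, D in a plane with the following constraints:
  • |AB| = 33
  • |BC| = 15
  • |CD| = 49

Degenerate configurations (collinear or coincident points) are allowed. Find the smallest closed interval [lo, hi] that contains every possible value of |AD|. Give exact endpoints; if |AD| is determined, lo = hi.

|AD| ∈ [1, 97]  (≈ [1.0000, 97.0000])

|AB| ∈ {33}
|BC| ∈ {15}
|CD| ∈ {49}
|AC| ∈ [18, 48]
|BD| ∈ [34, 64]
|AD| ∈ [1, 97]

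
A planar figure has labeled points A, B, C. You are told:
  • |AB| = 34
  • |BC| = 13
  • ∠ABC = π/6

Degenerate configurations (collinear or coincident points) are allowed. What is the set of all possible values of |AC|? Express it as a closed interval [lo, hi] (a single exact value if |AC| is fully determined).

|AB| ∈ {34}
|BC| ∈ {13}
|AC| ∈ {√(1325 - 442·√(3))}

|AC| = √(1325 - 442·√(3))  (≈ 23.6523)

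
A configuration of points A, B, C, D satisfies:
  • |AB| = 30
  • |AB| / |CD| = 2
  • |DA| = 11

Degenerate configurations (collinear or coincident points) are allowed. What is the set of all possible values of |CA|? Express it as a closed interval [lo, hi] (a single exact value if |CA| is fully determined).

|CA| ∈ [4, 26]  (≈ [4.0000, 26.0000])

|AB| ∈ {30}
|AD| ∈ {11}
|CD| ∈ {15}
|BD| ∈ [19, 41]
|AC| ∈ [4, 26]
|BC| ∈ [4, 56]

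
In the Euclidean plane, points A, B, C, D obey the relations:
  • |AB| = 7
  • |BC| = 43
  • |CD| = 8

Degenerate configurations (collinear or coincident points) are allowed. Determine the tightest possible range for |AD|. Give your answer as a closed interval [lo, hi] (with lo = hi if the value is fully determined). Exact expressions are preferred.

|AD| ∈ [28, 58]  (≈ [28.0000, 58.0000])

|AB| ∈ {7}
|BC| ∈ {43}
|CD| ∈ {8}
|AC| ∈ [36, 50]
|BD| ∈ [35, 51]
|AD| ∈ [28, 58]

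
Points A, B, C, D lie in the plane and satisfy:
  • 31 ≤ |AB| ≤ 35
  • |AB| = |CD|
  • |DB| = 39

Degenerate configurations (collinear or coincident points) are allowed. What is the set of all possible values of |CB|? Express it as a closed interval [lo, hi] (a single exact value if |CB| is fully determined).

|CB| ∈ [4, 74]  (≈ [4.0000, 74.0000])

|AB| ∈ [31, 35]
|BD| ∈ {39}
|CD| ∈ [31, 35]
|AD| ∈ [4, 74]
|BC| ∈ [4, 74]
|AC| ∈ [0, 109]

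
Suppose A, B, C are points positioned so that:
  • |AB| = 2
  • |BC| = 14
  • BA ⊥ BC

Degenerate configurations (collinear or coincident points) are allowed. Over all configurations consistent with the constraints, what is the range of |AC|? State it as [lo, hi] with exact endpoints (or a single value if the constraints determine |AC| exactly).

|AB| ∈ {2}
|BC| ∈ {14}
|AC| ∈ {10·√(2)}

|AC| = 10·√(2)  (≈ 14.1421)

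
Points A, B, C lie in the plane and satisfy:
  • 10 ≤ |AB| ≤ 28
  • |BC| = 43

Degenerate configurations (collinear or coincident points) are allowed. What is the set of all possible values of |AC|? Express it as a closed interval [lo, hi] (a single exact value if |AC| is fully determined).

|AB| ∈ [10, 28]
|BC| ∈ {43}
|AC| ∈ [15, 71]

|AC| ∈ [15, 71]  (≈ [15.0000, 71.0000])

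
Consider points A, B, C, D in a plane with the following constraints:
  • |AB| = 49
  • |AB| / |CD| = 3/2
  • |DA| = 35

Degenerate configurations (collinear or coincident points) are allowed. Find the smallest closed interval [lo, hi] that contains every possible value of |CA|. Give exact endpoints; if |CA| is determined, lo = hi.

|CA| ∈ [7/3, 203/3]  (≈ [2.3333, 67.6667])

|AB| ∈ {49}
|AD| ∈ {35}
|CD| ∈ {98/3}
|BD| ∈ [14, 84]
|AC| ∈ [7/3, 203/3]
|BC| ∈ [0, 350/3]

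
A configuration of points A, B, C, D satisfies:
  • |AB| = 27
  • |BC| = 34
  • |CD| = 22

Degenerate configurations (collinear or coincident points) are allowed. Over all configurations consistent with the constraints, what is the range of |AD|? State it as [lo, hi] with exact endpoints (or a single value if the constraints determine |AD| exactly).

|AB| ∈ {27}
|BC| ∈ {34}
|CD| ∈ {22}
|AC| ∈ [7, 61]
|BD| ∈ [12, 56]
|AD| ∈ [0, 83]

|AD| ∈ [0, 83]  (≈ [0.0000, 83.0000])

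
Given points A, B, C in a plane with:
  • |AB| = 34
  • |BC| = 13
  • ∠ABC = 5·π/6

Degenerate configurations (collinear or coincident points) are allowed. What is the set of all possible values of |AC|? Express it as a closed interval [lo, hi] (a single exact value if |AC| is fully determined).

|AC| = √(442·√(3) + 1325)  (≈ 45.7227)

|AB| ∈ {34}
|BC| ∈ {13}
|AC| ∈ {√(442·√(3) + 1325)}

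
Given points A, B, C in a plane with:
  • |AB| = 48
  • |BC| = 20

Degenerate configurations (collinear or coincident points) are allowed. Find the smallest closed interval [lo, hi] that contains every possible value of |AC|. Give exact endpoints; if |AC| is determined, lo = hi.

|AB| ∈ {48}
|BC| ∈ {20}
|AC| ∈ [28, 68]

|AC| ∈ [28, 68]  (≈ [28.0000, 68.0000])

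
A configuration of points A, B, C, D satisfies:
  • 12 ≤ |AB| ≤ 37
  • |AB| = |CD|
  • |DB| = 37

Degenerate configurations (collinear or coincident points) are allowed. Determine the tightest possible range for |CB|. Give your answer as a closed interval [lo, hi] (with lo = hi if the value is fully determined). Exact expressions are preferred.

|AB| ∈ [12, 37]
|BD| ∈ {37}
|CD| ∈ [12, 37]
|AD| ∈ [0, 74]
|BC| ∈ [0, 74]
|AC| ∈ [0, 111]

|CB| ∈ [0, 74]  (≈ [0.0000, 74.0000])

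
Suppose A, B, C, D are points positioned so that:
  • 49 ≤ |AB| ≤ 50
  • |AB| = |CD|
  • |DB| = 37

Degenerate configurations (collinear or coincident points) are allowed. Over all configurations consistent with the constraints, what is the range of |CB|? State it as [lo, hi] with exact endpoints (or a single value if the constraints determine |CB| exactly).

|AB| ∈ [49, 50]
|BD| ∈ {37}
|CD| ∈ [49, 50]
|AD| ∈ [12, 87]
|BC| ∈ [12, 87]
|AC| ∈ [0, 137]

|CB| ∈ [12, 87]  (≈ [12.0000, 87.0000])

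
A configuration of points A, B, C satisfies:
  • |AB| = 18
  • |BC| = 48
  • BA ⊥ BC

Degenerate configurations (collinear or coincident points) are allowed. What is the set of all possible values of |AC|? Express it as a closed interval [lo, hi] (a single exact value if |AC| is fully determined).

|AB| ∈ {18}
|BC| ∈ {48}
|AC| ∈ {6·√(73)}

|AC| = 6·√(73)  (≈ 51.2640)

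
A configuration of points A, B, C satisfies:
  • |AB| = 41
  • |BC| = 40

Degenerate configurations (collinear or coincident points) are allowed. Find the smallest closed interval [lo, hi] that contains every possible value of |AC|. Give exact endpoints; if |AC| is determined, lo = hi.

|AC| ∈ [1, 81]  (≈ [1.0000, 81.0000])

|AB| ∈ {41}
|BC| ∈ {40}
|AC| ∈ [1, 81]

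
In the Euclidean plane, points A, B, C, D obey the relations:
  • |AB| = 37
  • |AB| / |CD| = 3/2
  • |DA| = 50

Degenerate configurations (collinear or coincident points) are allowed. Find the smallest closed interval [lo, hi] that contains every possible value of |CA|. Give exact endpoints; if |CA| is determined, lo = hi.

|CA| ∈ [76/3, 224/3]  (≈ [25.3333, 74.6667])

|AB| ∈ {37}
|AD| ∈ {50}
|CD| ∈ {74/3}
|BD| ∈ [13, 87]
|AC| ∈ [76/3, 224/3]
|BC| ∈ [0, 335/3]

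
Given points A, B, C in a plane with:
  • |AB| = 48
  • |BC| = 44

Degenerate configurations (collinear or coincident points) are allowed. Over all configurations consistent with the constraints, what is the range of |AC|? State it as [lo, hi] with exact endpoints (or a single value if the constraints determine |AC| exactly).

|AB| ∈ {48}
|BC| ∈ {44}
|AC| ∈ [4, 92]

|AC| ∈ [4, 92]  (≈ [4.0000, 92.0000])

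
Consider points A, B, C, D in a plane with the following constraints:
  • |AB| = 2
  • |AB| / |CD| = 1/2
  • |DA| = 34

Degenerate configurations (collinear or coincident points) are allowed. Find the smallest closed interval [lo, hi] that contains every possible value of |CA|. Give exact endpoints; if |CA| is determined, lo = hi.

|AB| ∈ {2}
|AD| ∈ {34}
|CD| ∈ {4}
|BD| ∈ [32, 36]
|AC| ∈ [30, 38]
|BC| ∈ [28, 40]

|CA| ∈ [30, 38]  (≈ [30.0000, 38.0000])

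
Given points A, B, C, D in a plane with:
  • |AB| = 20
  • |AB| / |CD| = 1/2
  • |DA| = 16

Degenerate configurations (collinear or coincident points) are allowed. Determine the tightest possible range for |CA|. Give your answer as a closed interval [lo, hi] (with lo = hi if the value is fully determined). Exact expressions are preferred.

|AB| ∈ {20}
|AD| ∈ {16}
|CD| ∈ {40}
|BD| ∈ [4, 36]
|AC| ∈ [24, 56]
|BC| ∈ [4, 76]

|CA| ∈ [24, 56]  (≈ [24.0000, 56.0000])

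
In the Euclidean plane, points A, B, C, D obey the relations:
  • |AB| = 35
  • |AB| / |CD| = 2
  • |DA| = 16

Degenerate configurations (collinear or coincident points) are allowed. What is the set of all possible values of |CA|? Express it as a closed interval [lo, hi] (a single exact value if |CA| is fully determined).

|AB| ∈ {35}
|AD| ∈ {16}
|CD| ∈ {35/2}
|BD| ∈ [19, 51]
|AC| ∈ [3/2, 67/2]
|BC| ∈ [3/2, 137/2]

|CA| ∈ [3/2, 67/2]  (≈ [1.5000, 33.5000])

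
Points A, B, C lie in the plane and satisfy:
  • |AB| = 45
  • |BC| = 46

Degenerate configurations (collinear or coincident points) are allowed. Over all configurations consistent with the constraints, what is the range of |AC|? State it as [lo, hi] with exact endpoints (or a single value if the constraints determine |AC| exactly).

|AB| ∈ {45}
|BC| ∈ {46}
|AC| ∈ [1, 91]

|AC| ∈ [1, 91]  (≈ [1.0000, 91.0000])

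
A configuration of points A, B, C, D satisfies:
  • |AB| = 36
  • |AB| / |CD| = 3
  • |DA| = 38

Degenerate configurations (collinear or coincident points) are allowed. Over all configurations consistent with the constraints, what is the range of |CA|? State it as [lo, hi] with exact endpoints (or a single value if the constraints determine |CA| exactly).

|AB| ∈ {36}
|AD| ∈ {38}
|CD| ∈ {12}
|BD| ∈ [2, 74]
|AC| ∈ [26, 50]
|BC| ∈ [0, 86]

|CA| ∈ [26, 50]  (≈ [26.0000, 50.0000])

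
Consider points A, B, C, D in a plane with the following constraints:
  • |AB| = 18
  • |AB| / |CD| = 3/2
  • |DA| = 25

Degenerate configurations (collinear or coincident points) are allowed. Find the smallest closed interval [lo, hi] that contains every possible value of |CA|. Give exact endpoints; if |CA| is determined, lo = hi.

|AB| ∈ {18}
|AD| ∈ {25}
|CD| ∈ {12}
|BD| ∈ [7, 43]
|AC| ∈ [13, 37]
|BC| ∈ [0, 55]

|CA| ∈ [13, 37]  (≈ [13.0000, 37.0000])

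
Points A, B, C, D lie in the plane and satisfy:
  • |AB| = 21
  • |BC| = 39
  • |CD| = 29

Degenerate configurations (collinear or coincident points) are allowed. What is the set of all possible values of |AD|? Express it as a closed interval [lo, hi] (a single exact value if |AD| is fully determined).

|AB| ∈ {21}
|BC| ∈ {39}
|CD| ∈ {29}
|AC| ∈ [18, 60]
|BD| ∈ [10, 68]
|AD| ∈ [0, 89]

|AD| ∈ [0, 89]  (≈ [0.0000, 89.0000])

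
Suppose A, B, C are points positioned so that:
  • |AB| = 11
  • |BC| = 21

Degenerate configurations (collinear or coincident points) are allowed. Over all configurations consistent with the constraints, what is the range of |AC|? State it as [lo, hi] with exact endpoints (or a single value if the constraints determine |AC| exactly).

|AC| ∈ [10, 32]  (≈ [10.0000, 32.0000])

|AB| ∈ {11}
|BC| ∈ {21}
|AC| ∈ [10, 32]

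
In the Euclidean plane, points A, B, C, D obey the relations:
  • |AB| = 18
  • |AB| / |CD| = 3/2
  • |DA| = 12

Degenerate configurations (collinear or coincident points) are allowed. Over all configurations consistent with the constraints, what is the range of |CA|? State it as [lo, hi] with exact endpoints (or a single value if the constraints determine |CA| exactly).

|CA| ∈ [0, 24]  (≈ [0.0000, 24.0000])

|AB| ∈ {18}
|AD| ∈ {12}
|CD| ∈ {12}
|BD| ∈ [6, 30]
|AC| ∈ [0, 24]
|BC| ∈ [0, 42]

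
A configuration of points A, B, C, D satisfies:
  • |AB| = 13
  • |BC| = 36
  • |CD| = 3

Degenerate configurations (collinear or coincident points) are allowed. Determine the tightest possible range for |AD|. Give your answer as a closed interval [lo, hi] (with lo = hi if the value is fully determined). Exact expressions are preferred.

|AD| ∈ [20, 52]  (≈ [20.0000, 52.0000])

|AB| ∈ {13}
|BC| ∈ {36}
|CD| ∈ {3}
|AC| ∈ [23, 49]
|BD| ∈ [33, 39]
|AD| ∈ [20, 52]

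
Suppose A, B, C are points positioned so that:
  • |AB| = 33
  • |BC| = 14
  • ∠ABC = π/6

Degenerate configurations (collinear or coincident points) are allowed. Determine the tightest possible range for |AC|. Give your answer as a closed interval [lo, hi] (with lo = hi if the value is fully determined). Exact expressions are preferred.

|AC| = √(1285 - 462·√(3))  (≈ 22.0180)

|AB| ∈ {33}
|BC| ∈ {14}
|AC| ∈ {√(1285 - 462·√(3))}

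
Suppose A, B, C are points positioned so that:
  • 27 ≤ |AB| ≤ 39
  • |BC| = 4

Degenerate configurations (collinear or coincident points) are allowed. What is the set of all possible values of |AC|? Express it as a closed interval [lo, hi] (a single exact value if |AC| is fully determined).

|AB| ∈ [27, 39]
|BC| ∈ {4}
|AC| ∈ [23, 43]

|AC| ∈ [23, 43]  (≈ [23.0000, 43.0000])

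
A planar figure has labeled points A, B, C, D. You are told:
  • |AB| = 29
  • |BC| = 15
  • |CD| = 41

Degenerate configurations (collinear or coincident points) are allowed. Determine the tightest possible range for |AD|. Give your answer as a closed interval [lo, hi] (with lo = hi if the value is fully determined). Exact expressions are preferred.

|AD| ∈ [0, 85]  (≈ [0.0000, 85.0000])

|AB| ∈ {29}
|BC| ∈ {15}
|CD| ∈ {41}
|AC| ∈ [14, 44]
|BD| ∈ [26, 56]
|AD| ∈ [0, 85]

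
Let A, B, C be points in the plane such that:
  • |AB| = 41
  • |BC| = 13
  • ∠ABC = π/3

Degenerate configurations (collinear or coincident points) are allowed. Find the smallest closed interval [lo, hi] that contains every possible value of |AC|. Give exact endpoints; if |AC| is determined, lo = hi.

|AC| = √(1317)  (≈ 36.2905)

|AB| ∈ {41}
|BC| ∈ {13}
|AC| ∈ {√(1317)}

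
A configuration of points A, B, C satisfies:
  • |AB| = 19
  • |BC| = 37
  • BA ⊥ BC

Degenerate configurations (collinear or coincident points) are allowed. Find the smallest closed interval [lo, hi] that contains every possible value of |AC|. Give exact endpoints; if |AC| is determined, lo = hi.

|AB| ∈ {19}
|BC| ∈ {37}
|AC| ∈ {√(1730)}

|AC| = √(1730)  (≈ 41.5933)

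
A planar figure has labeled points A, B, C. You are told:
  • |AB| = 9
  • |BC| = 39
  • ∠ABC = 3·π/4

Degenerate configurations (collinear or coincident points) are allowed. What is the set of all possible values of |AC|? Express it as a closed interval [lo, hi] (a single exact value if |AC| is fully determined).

|AC| = 3·√(39·√(2) + 178)  (≈ 45.8082)

|AB| ∈ {9}
|BC| ∈ {39}
|AC| ∈ {3·√(39·√(2) + 178)}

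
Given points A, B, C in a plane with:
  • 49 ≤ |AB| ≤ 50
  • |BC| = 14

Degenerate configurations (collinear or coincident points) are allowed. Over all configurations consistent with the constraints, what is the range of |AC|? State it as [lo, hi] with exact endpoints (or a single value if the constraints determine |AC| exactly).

|AB| ∈ [49, 50]
|BC| ∈ {14}
|AC| ∈ [35, 64]

|AC| ∈ [35, 64]  (≈ [35.0000, 64.0000])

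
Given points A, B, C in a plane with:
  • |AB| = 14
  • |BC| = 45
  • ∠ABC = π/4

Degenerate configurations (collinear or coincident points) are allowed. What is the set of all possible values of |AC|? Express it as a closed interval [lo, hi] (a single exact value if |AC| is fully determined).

|AC| = √(2221 - 630·√(2))  (≈ 36.4698)

|AB| ∈ {14}
|BC| ∈ {45}
|AC| ∈ {√(2221 - 630·√(2))}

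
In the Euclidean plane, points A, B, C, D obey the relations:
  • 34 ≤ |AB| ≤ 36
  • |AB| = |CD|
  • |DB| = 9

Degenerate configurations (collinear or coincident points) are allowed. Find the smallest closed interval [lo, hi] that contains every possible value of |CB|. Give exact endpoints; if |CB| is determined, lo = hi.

|AB| ∈ [34, 36]
|BD| ∈ {9}
|CD| ∈ [34, 36]
|AD| ∈ [25, 45]
|BC| ∈ [25, 45]
|AC| ∈ [0, 81]

|CB| ∈ [25, 45]  (≈ [25.0000, 45.0000])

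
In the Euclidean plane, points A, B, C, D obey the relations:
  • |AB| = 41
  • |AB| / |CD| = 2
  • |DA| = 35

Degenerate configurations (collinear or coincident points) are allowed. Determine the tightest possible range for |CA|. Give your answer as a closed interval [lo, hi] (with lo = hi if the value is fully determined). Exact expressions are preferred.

|CA| ∈ [29/2, 111/2]  (≈ [14.5000, 55.5000])

|AB| ∈ {41}
|AD| ∈ {35}
|CD| ∈ {41/2}
|BD| ∈ [6, 76]
|AC| ∈ [29/2, 111/2]
|BC| ∈ [0, 193/2]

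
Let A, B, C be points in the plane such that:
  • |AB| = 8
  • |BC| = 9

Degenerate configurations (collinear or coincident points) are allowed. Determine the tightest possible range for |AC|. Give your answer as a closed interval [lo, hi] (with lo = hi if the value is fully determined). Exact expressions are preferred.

|AB| ∈ {8}
|BC| ∈ {9}
|AC| ∈ [1, 17]

|AC| ∈ [1, 17]  (≈ [1.0000, 17.0000])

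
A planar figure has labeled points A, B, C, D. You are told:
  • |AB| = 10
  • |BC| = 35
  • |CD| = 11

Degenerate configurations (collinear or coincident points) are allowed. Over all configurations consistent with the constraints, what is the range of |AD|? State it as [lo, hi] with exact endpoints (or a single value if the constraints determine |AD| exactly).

|AB| ∈ {10}
|BC| ∈ {35}
|CD| ∈ {11}
|AC| ∈ [25, 45]
|BD| ∈ [24, 46]
|AD| ∈ [14, 56]

|AD| ∈ [14, 56]  (≈ [14.0000, 56.0000])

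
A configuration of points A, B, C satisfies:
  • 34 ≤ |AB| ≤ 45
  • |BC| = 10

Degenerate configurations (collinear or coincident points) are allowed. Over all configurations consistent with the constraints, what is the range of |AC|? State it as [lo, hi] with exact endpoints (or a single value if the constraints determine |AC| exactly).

|AB| ∈ [34, 45]
|BC| ∈ {10}
|AC| ∈ [24, 55]

|AC| ∈ [24, 55]  (≈ [24.0000, 55.0000])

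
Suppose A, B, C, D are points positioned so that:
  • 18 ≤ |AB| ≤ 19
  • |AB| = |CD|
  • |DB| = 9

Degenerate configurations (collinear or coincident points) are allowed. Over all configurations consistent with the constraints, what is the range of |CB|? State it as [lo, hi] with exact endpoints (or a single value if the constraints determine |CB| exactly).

|AB| ∈ [18, 19]
|BD| ∈ {9}
|CD| ∈ [18, 19]
|AD| ∈ [9, 28]
|BC| ∈ [9, 28]
|AC| ∈ [0, 47]

|CB| ∈ [9, 28]  (≈ [9.0000, 28.0000])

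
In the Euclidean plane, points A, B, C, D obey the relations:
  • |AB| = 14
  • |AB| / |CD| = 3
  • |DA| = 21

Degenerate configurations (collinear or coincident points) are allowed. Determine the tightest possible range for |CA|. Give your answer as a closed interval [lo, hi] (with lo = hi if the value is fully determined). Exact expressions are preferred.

|CA| ∈ [49/3, 77/3]  (≈ [16.3333, 25.6667])

|AB| ∈ {14}
|AD| ∈ {21}
|CD| ∈ {14/3}
|BD| ∈ [7, 35]
|AC| ∈ [49/3, 77/3]
|BC| ∈ [7/3, 119/3]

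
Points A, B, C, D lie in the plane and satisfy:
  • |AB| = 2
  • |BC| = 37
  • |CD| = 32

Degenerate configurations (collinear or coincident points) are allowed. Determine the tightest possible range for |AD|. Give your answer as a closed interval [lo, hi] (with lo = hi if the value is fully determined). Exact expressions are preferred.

|AB| ∈ {2}
|BC| ∈ {37}
|CD| ∈ {32}
|AC| ∈ [35, 39]
|BD| ∈ [5, 69]
|AD| ∈ [3, 71]

|AD| ∈ [3, 71]  (≈ [3.0000, 71.0000])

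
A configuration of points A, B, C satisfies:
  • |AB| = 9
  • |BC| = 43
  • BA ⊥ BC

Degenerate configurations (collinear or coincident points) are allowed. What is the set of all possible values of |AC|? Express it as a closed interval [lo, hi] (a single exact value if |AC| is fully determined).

|AB| ∈ {9}
|BC| ∈ {43}
|AC| ∈ {√(1930)}

|AC| = √(1930)  (≈ 43.9318)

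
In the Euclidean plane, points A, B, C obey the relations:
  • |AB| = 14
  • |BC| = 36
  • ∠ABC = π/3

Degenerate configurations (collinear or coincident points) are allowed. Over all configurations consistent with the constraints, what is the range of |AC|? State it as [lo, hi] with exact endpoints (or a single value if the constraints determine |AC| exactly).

|AC| = 2·√(247)  (≈ 31.4325)

|AB| ∈ {14}
|BC| ∈ {36}
|AC| ∈ {2·√(247)}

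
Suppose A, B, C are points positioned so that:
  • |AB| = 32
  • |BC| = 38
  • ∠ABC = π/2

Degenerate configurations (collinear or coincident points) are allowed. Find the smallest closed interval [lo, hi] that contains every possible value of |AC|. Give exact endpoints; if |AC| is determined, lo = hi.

|AC| = 2·√(617)  (≈ 49.6790)

|AB| ∈ {32}
|BC| ∈ {38}
|AC| ∈ {2·√(617)}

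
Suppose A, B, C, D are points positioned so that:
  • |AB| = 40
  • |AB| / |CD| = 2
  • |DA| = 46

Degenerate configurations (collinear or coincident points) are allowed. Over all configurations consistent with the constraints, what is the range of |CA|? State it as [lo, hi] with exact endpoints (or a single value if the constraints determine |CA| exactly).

|AB| ∈ {40}
|AD| ∈ {46}
|CD| ∈ {20}
|BD| ∈ [6, 86]
|AC| ∈ [26, 66]
|BC| ∈ [0, 106]

|CA| ∈ [26, 66]  (≈ [26.0000, 66.0000])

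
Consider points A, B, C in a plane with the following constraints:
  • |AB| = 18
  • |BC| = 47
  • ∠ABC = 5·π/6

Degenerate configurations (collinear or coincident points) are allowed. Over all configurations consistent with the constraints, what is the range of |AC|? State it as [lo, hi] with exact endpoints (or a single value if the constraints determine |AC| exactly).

|AC| = √(846·√(3) + 2533)  (≈ 63.2322)

|AB| ∈ {18}
|BC| ∈ {47}
|AC| ∈ {√(846·√(3) + 2533)}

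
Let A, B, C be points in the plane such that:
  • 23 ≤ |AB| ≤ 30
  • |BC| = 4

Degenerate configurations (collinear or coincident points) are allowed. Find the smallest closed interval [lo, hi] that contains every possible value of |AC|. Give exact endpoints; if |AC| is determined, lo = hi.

|AC| ∈ [19, 34]  (≈ [19.0000, 34.0000])

|AB| ∈ [23, 30]
|BC| ∈ {4}
|AC| ∈ [19, 34]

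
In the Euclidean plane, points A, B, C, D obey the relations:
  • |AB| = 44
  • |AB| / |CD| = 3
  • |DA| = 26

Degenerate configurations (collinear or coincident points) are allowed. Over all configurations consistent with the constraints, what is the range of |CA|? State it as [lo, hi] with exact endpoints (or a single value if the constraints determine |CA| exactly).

|AB| ∈ {44}
|AD| ∈ {26}
|CD| ∈ {44/3}
|BD| ∈ [18, 70]
|AC| ∈ [34/3, 122/3]
|BC| ∈ [10/3, 254/3]

|CA| ∈ [34/3, 122/3]  (≈ [11.3333, 40.6667])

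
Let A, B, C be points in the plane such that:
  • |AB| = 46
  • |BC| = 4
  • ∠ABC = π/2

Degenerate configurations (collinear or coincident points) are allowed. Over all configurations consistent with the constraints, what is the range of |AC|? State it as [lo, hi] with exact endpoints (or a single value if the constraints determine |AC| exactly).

|AC| = 2·√(533)  (≈ 46.1736)

|AB| ∈ {46}
|BC| ∈ {4}
|AC| ∈ {2·√(533)}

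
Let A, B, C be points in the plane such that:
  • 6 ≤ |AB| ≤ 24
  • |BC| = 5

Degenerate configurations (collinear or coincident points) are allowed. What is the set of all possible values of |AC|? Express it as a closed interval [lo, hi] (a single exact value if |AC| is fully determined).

|AC| ∈ [1, 29]  (≈ [1.0000, 29.0000])

|AB| ∈ [6, 24]
|BC| ∈ {5}
|AC| ∈ [1, 29]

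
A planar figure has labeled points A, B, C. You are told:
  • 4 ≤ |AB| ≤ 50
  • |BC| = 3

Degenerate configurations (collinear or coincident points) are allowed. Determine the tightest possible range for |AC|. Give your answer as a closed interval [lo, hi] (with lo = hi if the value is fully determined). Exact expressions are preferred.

|AB| ∈ [4, 50]
|BC| ∈ {3}
|AC| ∈ [1, 53]

|AC| ∈ [1, 53]  (≈ [1.0000, 53.0000])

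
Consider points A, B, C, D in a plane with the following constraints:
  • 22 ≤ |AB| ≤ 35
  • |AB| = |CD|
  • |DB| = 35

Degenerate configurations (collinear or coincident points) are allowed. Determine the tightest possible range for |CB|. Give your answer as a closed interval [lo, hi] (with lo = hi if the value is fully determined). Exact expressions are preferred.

|CB| ∈ [0, 70]  (≈ [0.0000, 70.0000])

|AB| ∈ [22, 35]
|BD| ∈ {35}
|CD| ∈ [22, 35]
|AD| ∈ [0, 70]
|BC| ∈ [0, 70]
|AC| ∈ [0, 105]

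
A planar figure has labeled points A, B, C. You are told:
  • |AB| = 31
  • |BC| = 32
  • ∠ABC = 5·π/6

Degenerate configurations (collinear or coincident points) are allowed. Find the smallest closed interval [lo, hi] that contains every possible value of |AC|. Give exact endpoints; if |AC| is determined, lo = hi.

|AC| = √(992·√(3) + 1985)  (≈ 60.8539)

|AB| ∈ {31}
|BC| ∈ {32}
|AC| ∈ {√(992·√(3) + 1985)}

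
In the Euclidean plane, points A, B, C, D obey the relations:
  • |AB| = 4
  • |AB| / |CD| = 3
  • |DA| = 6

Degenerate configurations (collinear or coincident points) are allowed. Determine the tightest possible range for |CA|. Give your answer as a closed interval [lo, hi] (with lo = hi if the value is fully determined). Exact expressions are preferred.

|CA| ∈ [14/3, 22/3]  (≈ [4.6667, 7.3333])

|AB| ∈ {4}
|AD| ∈ {6}
|CD| ∈ {4/3}
|BD| ∈ [2, 10]
|AC| ∈ [14/3, 22/3]
|BC| ∈ [2/3, 34/3]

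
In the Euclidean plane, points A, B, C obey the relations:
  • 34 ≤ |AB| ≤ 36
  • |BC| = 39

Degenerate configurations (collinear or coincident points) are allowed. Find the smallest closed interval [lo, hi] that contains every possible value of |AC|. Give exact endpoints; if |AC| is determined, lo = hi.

|AB| ∈ [34, 36]
|BC| ∈ {39}
|AC| ∈ [3, 75]

|AC| ∈ [3, 75]  (≈ [3.0000, 75.0000])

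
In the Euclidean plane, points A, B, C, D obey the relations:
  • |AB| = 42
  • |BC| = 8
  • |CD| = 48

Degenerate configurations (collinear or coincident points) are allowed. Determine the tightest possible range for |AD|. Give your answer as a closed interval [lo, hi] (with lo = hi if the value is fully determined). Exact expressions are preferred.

|AD| ∈ [0, 98]  (≈ [0.0000, 98.0000])

|AB| ∈ {42}
|BC| ∈ {8}
|CD| ∈ {48}
|AC| ∈ [34, 50]
|BD| ∈ [40, 56]
|AD| ∈ [0, 98]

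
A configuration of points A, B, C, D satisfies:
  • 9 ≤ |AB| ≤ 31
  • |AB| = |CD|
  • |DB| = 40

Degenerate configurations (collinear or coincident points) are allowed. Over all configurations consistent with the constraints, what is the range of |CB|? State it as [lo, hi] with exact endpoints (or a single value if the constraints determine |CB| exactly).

|CB| ∈ [9, 71]  (≈ [9.0000, 71.0000])

|AB| ∈ [9, 31]
|BD| ∈ {40}
|CD| ∈ [9, 31]
|AD| ∈ [9, 71]
|BC| ∈ [9, 71]
|AC| ∈ [0, 102]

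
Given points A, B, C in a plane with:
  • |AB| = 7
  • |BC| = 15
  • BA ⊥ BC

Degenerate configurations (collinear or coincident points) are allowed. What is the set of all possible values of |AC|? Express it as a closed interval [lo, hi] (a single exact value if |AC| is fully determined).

|AC| = √(274)  (≈ 16.5529)

|AB| ∈ {7}
|BC| ∈ {15}
|AC| ∈ {√(274)}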